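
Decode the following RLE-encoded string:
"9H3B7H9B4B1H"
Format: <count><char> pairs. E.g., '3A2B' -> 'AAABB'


Expanding each <count><char> pair:
  9H -> 'HHHHHHHHH'
  3B -> 'BBB'
  7H -> 'HHHHHHH'
  9B -> 'BBBBBBBBB'
  4B -> 'BBBB'
  1H -> 'H'

Decoded = HHHHHHHHHBBBHHHHHHHBBBBBBBBBBBBBH


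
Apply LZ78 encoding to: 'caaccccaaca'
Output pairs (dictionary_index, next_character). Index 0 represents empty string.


LZ78 encoding steps:
Dictionary: {0: ''}
Step 1: w='' (idx 0), next='c' -> output (0, 'c'), add 'c' as idx 1
Step 2: w='' (idx 0), next='a' -> output (0, 'a'), add 'a' as idx 2
Step 3: w='a' (idx 2), next='c' -> output (2, 'c'), add 'ac' as idx 3
Step 4: w='c' (idx 1), next='c' -> output (1, 'c'), add 'cc' as idx 4
Step 5: w='c' (idx 1), next='a' -> output (1, 'a'), add 'ca' as idx 5
Step 6: w='ac' (idx 3), next='a' -> output (3, 'a'), add 'aca' as idx 6


Encoded: [(0, 'c'), (0, 'a'), (2, 'c'), (1, 'c'), (1, 'a'), (3, 'a')]


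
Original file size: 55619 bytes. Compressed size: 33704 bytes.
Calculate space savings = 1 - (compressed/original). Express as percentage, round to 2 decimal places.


ratio = compressed/original = 33704/55619 = 0.60598
savings = 1 - ratio = 1 - 0.60598 = 0.39402
as a percentage: 0.39402 * 100 = 39.4%

Space savings = 1 - 33704/55619 = 39.4%


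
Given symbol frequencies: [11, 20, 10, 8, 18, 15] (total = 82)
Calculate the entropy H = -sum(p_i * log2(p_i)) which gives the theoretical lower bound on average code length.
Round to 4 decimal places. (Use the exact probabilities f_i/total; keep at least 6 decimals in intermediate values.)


Per-symbol terms -p_i * log2(p_i) with p_i = f_i/82:
  p = 11/82 = 0.134146: log2(p) = -2.898120, -p*log2(p) = 0.388772
  p = 20/82 = 0.243902: log2(p) = -2.035624, -p*log2(p) = 0.496494
  p = 10/82 = 0.121951: log2(p) = -3.035624, -p*log2(p) = 0.370198
  p = 8/82 = 0.097561: log2(p) = -3.357552, -p*log2(p) = 0.327566
  p = 18/82 = 0.219512: log2(p) = -2.187627, -p*log2(p) = 0.480211
  p = 15/82 = 0.182927: log2(p) = -2.450661, -p*log2(p) = 0.448292
H = 0.388772 + 0.496494 + 0.370198 + 0.327566 + 0.480211 + 0.448292 = 2.511533

H = 2.5115 bits/symbol


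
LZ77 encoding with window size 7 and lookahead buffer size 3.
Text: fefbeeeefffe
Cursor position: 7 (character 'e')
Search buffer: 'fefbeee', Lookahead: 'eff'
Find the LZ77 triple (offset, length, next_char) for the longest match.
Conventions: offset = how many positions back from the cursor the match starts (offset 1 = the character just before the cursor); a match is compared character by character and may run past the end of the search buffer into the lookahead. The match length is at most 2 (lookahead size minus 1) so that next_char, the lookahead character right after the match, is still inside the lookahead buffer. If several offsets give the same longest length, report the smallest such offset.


Try each offset into the search buffer:
  offset=1 (pos 6, char 'e'): match length 1
  offset=2 (pos 5, char 'e'): match length 1
  offset=3 (pos 4, char 'e'): match length 1
  offset=4 (pos 3, char 'b'): match length 0
  offset=5 (pos 2, char 'f'): match length 0
  offset=6 (pos 1, char 'e'): match length 2
  offset=7 (pos 0, char 'f'): match length 0
Longest match has length 2 at offset 6.
next_char = character at position 7 + 2 = 9 -> 'f'

Best match: offset=6, length=2 (matching 'ef' starting at position 1)
LZ77 triple: (6, 2, 'f')


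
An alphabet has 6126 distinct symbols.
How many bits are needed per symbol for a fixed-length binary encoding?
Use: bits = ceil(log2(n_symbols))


log2(6126) = 12.5807
Bracket: 2^12 = 4096 < 6126 <= 2^13 = 8192
So ceil(log2(6126)) = 13

bits = ceil(log2(6126)) = ceil(12.5807) = 13 bits


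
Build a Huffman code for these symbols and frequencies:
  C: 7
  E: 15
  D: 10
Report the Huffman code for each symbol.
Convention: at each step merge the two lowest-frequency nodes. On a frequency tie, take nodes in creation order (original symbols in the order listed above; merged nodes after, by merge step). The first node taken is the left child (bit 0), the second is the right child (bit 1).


Huffman tree construction:
Step 1: Merge C(7) + D(10) = 17
Step 2: Merge E(15) + (C+D)(17) = 32
Read each symbol's code off the tree from the root (left child = 0, right child = 1).

Codes:
  C: 10 (length 2)
  E: 0 (length 1)
  D: 11 (length 2)
Average code length: 49/32 = 1.5313 bits/symbol


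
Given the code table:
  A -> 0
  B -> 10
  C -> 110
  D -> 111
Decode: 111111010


Decoding:
111 -> D
111 -> D
0 -> A
10 -> B


Result: DDAB


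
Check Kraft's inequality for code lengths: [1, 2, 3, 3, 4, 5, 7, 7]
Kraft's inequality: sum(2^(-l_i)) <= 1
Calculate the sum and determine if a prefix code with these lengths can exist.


Sum = 2^(-1) + 2^(-2) + 2^(-3) + 2^(-3) + 2^(-4) + 2^(-5) + 2^(-7) + 2^(-7)
    = 0.5 + 0.25 + 0.125 + 0.125 + 0.0625 + 0.03125 + 0.0078125 + 0.0078125
    = 142/128 = 1.109375
Since 1.109375 > 1, Kraft's inequality is NOT satisfied.
A prefix code with these lengths CANNOT exist.

Kraft sum = 1.109375. Not satisfied.


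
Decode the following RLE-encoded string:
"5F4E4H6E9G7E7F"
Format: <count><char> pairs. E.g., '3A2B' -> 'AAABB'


Expanding each <count><char> pair:
  5F -> 'FFFFF'
  4E -> 'EEEE'
  4H -> 'HHHH'
  6E -> 'EEEEEE'
  9G -> 'GGGGGGGGG'
  7E -> 'EEEEEEE'
  7F -> 'FFFFFFF'

Decoded = FFFFFEEEEHHHHEEEEEEGGGGGGGGGEEEEEEEFFFFFFF


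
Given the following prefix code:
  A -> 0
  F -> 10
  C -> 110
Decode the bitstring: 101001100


Decoding step by step:
Bits 10 -> F
Bits 10 -> F
Bits 0 -> A
Bits 110 -> C
Bits 0 -> A


Decoded message: FFACA


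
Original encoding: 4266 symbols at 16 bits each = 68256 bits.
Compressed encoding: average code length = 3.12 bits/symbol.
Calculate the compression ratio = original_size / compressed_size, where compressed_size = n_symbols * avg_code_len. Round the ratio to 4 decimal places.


original_size = n_symbols * orig_bits = 4266 * 16 = 68256 bits
compressed_size = n_symbols * avg_code_len = 4266 * 3.12 = 13309.92 bits
ratio = original_size / compressed_size = 68256 / 13309.92 = 5.1282

Compression ratio = 5.1282


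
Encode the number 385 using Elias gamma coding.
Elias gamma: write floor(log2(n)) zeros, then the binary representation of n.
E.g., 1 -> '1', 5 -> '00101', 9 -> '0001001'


num_bits = floor(log2(385)) + 1 = 9
leading_zeros = num_bits - 1 = 8
binary(385) = 110000001

Elias gamma(385) = '00000000' + '110000001' = 00000000110000001 (17 bits)


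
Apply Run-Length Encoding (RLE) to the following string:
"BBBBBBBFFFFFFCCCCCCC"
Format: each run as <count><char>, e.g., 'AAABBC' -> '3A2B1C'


Scanning runs left to right:
  i=0: run of 'B' x 7 -> '7B'
  i=7: run of 'F' x 6 -> '6F'
  i=13: run of 'C' x 7 -> '7C'

RLE = 7B6F7C


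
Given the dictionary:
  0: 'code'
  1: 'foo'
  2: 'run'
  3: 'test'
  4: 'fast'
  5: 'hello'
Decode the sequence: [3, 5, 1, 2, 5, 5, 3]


Look up each index in the dictionary:
  3 -> 'test'
  5 -> 'hello'
  1 -> 'foo'
  2 -> 'run'
  5 -> 'hello'
  5 -> 'hello'
  3 -> 'test'

Decoded: "test hello foo run hello hello test"


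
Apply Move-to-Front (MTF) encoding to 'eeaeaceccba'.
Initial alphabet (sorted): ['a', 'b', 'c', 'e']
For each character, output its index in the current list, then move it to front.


MTF encoding:
'e': index 3 in ['a', 'b', 'c', 'e'] -> ['e', 'a', 'b', 'c']
'e': index 0 in ['e', 'a', 'b', 'c'] -> ['e', 'a', 'b', 'c']
'a': index 1 in ['e', 'a', 'b', 'c'] -> ['a', 'e', 'b', 'c']
'e': index 1 in ['a', 'e', 'b', 'c'] -> ['e', 'a', 'b', 'c']
'a': index 1 in ['e', 'a', 'b', 'c'] -> ['a', 'e', 'b', 'c']
'c': index 3 in ['a', 'e', 'b', 'c'] -> ['c', 'a', 'e', 'b']
'e': index 2 in ['c', 'a', 'e', 'b'] -> ['e', 'c', 'a', 'b']
'c': index 1 in ['e', 'c', 'a', 'b'] -> ['c', 'e', 'a', 'b']
'c': index 0 in ['c', 'e', 'a', 'b'] -> ['c', 'e', 'a', 'b']
'b': index 3 in ['c', 'e', 'a', 'b'] -> ['b', 'c', 'e', 'a']
'a': index 3 in ['b', 'c', 'e', 'a'] -> ['a', 'b', 'c', 'e']


Output: [3, 0, 1, 1, 1, 3, 2, 1, 0, 3, 3]


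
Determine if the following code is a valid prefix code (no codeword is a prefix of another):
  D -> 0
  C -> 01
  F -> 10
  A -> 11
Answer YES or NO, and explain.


Checking each pair (does one codeword prefix another?):
  D='0' vs C='01': prefix -- VIOLATION

NO -- this is NOT a valid prefix code. D (0) is a prefix of C (01).


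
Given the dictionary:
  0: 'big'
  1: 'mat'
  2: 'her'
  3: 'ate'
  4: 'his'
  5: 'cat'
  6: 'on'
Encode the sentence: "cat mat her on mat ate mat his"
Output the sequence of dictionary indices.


Look up each word in the dictionary:
  'cat' -> 5
  'mat' -> 1
  'her' -> 2
  'on' -> 6
  'mat' -> 1
  'ate' -> 3
  'mat' -> 1
  'his' -> 4

Encoded: [5, 1, 2, 6, 1, 3, 1, 4]


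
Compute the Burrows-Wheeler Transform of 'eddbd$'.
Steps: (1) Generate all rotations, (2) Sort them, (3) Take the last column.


Rotations (sorted):
  0: $eddbd -> last char: d
  1: bd$edd -> last char: d
  2: d$eddb -> last char: b
  3: dbd$ed -> last char: d
  4: ddbd$e -> last char: e
  5: eddbd$ -> last char: $


BWT = ddbde$


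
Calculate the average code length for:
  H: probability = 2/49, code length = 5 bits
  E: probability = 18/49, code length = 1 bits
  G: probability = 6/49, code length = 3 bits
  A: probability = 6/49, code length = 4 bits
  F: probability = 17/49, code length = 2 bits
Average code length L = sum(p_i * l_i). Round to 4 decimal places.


Weighted contributions p_i * l_i:
  H: (2/49) * 5 = 10/49
  E: (18/49) * 1 = 18/49
  G: (6/49) * 3 = 18/49
  A: (6/49) * 4 = 24/49
  F: (17/49) * 2 = 34/49
Sum = (10 + 18 + 18 + 24 + 34)/49 = 104/49

L = 104/49 = 2.1224 bits/symbol


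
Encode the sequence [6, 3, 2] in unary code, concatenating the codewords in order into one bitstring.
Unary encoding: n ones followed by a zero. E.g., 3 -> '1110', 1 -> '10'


Encode each number as n ones followed by a terminating 0:
  6 -> 1111110 (7 bits)
  3 -> 1110 (4 bits)
  2 -> 110 (3 bits)
Total length = 7 + 4 + 3 = 14 bits.

Unary([6, 3, 2]) = 11111101110110 (14 bits)


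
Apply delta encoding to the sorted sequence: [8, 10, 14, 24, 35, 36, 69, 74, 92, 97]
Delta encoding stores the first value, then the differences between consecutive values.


First value: 8
Deltas:
  10 - 8 = 2
  14 - 10 = 4
  24 - 14 = 10
  35 - 24 = 11
  36 - 35 = 1
  69 - 36 = 33
  74 - 69 = 5
  92 - 74 = 18
  97 - 92 = 5


Delta encoded: [8, 2, 4, 10, 11, 1, 33, 5, 18, 5]


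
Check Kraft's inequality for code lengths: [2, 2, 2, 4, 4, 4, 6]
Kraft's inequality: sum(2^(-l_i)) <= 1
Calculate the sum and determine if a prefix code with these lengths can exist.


Sum = 2^(-2) + 2^(-2) + 2^(-2) + 2^(-4) + 2^(-4) + 2^(-4) + 2^(-6)
    = 0.25 + 0.25 + 0.25 + 0.0625 + 0.0625 + 0.0625 + 0.015625
    = 61/64 = 0.953125
Since 0.953125 <= 1, Kraft's inequality IS satisfied.
A prefix code with these lengths CAN exist.

Kraft sum = 0.953125. Satisfied.


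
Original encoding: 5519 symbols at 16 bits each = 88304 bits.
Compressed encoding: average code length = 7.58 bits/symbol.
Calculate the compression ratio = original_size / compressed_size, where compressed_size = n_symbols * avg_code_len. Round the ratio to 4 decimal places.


original_size = n_symbols * orig_bits = 5519 * 16 = 88304 bits
compressed_size = n_symbols * avg_code_len = 5519 * 7.58 = 41834.02 bits
ratio = original_size / compressed_size = 88304 / 41834.02 = 2.1108

Compression ratio = 2.1108


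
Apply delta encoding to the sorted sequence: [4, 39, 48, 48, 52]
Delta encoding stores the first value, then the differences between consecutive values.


First value: 4
Deltas:
  39 - 4 = 35
  48 - 39 = 9
  48 - 48 = 0
  52 - 48 = 4


Delta encoded: [4, 35, 9, 0, 4]


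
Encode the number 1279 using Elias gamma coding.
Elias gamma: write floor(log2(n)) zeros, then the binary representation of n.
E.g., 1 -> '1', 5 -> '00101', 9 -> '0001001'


num_bits = floor(log2(1279)) + 1 = 11
leading_zeros = num_bits - 1 = 10
binary(1279) = 10011111111

Elias gamma(1279) = '0000000000' + '10011111111' = 000000000010011111111 (21 bits)


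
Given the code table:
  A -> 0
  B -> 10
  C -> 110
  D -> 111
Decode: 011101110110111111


Decoding:
0 -> A
111 -> D
0 -> A
111 -> D
0 -> A
110 -> C
111 -> D
111 -> D


Result: ADADACDD


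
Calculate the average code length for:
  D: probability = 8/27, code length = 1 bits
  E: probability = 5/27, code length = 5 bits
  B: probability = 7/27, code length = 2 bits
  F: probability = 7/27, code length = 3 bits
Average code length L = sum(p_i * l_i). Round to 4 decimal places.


Weighted contributions p_i * l_i:
  D: (8/27) * 1 = 8/27
  E: (5/27) * 5 = 25/27
  B: (7/27) * 2 = 14/27
  F: (7/27) * 3 = 21/27
Sum = (8 + 25 + 14 + 21)/27 = 68/27

L = 68/27 = 2.5185 bits/symbol


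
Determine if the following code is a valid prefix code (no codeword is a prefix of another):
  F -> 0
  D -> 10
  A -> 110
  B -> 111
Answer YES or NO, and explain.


Checking each pair (does one codeword prefix another?):
  F='0' vs D='10': no prefix
  F='0' vs A='110': no prefix
  F='0' vs B='111': no prefix
  D='10' vs F='0': no prefix
  D='10' vs A='110': no prefix
  D='10' vs B='111': no prefix
  A='110' vs F='0': no prefix
  A='110' vs D='10': no prefix
  A='110' vs B='111': no prefix
  B='111' vs F='0': no prefix
  B='111' vs D='10': no prefix
  B='111' vs A='110': no prefix
No violation found over all pairs.

YES -- this is a valid prefix code. No codeword is a prefix of any other codeword.


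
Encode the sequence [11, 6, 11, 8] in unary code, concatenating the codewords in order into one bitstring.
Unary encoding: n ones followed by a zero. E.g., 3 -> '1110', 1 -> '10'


Encode each number as n ones followed by a terminating 0:
  11 -> 111111111110 (12 bits)
  6 -> 1111110 (7 bits)
  11 -> 111111111110 (12 bits)
  8 -> 111111110 (9 bits)
Total length = 12 + 7 + 12 + 9 = 40 bits.

Unary([11, 6, 11, 8]) = 1111111111101111110111111111110111111110 (40 bits)


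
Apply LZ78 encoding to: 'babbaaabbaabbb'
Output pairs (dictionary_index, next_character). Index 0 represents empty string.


LZ78 encoding steps:
Dictionary: {0: ''}
Step 1: w='' (idx 0), next='b' -> output (0, 'b'), add 'b' as idx 1
Step 2: w='' (idx 0), next='a' -> output (0, 'a'), add 'a' as idx 2
Step 3: w='b' (idx 1), next='b' -> output (1, 'b'), add 'bb' as idx 3
Step 4: w='a' (idx 2), next='a' -> output (2, 'a'), add 'aa' as idx 4
Step 5: w='a' (idx 2), next='b' -> output (2, 'b'), add 'ab' as idx 5
Step 6: w='b' (idx 1), next='a' -> output (1, 'a'), add 'ba' as idx 6
Step 7: w='ab' (idx 5), next='b' -> output (5, 'b'), add 'abb' as idx 7
Step 8: w='b' (idx 1), end of input -> output (1, '')


Encoded: [(0, 'b'), (0, 'a'), (1, 'b'), (2, 'a'), (2, 'b'), (1, 'a'), (5, 'b'), (1, '')]


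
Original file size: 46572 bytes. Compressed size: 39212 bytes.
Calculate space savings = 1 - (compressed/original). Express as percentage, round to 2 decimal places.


ratio = compressed/original = 39212/46572 = 0.841965
savings = 1 - ratio = 1 - 0.841965 = 0.158035
as a percentage: 0.158035 * 100 = 15.8%

Space savings = 1 - 39212/46572 = 15.8%


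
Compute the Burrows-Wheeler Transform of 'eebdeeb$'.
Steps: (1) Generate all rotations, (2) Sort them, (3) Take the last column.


Rotations (sorted):
  0: $eebdeeb -> last char: b
  1: b$eebdee -> last char: e
  2: bdeeb$ee -> last char: e
  3: deeb$eeb -> last char: b
  4: eb$eebde -> last char: e
  5: ebdeeb$e -> last char: e
  6: eeb$eebd -> last char: d
  7: eebdeeb$ -> last char: $


BWT = beebeed$


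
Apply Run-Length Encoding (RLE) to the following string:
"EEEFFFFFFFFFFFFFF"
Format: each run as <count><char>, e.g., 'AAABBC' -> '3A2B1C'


Scanning runs left to right:
  i=0: run of 'E' x 3 -> '3E'
  i=3: run of 'F' x 14 -> '14F'

RLE = 3E14F


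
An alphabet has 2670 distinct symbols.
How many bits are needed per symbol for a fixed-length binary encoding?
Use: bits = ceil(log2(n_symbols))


log2(2670) = 11.3826
Bracket: 2^11 = 2048 < 2670 <= 2^12 = 4096
So ceil(log2(2670)) = 12

bits = ceil(log2(2670)) = ceil(11.3826) = 12 bits


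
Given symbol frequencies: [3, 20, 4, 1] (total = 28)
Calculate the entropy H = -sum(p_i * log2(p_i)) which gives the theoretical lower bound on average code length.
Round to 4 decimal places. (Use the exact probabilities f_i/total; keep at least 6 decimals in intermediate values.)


Per-symbol terms -p_i * log2(p_i) with p_i = f_i/28:
  p = 3/28 = 0.107143: log2(p) = -3.222392, -p*log2(p) = 0.345256
  p = 20/28 = 0.714286: log2(p) = -0.485427, -p*log2(p) = 0.346733
  p = 4/28 = 0.142857: log2(p) = -2.807355, -p*log2(p) = 0.401051
  p = 1/28 = 0.035714: log2(p) = -4.807355, -p*log2(p) = 0.171691
H = 0.345256 + 0.346733 + 0.401051 + 0.171691 = 1.264731

H = 1.2647 bits/symbol


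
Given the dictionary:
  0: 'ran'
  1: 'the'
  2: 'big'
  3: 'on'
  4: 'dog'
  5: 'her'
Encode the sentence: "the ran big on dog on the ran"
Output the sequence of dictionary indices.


Look up each word in the dictionary:
  'the' -> 1
  'ran' -> 0
  'big' -> 2
  'on' -> 3
  'dog' -> 4
  'on' -> 3
  'the' -> 1
  'ran' -> 0

Encoded: [1, 0, 2, 3, 4, 3, 1, 0]


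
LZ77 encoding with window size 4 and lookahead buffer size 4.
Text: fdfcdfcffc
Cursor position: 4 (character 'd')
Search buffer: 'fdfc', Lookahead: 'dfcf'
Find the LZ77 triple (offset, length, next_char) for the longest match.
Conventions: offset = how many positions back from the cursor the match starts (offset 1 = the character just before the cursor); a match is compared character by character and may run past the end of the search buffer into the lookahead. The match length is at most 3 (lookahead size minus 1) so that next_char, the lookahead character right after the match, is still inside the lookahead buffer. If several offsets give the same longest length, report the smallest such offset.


Try each offset into the search buffer:
  offset=1 (pos 3, char 'c'): match length 0
  offset=2 (pos 2, char 'f'): match length 0
  offset=3 (pos 1, char 'd'): match length 3
  offset=4 (pos 0, char 'f'): match length 0
Longest match has length 3 at offset 3.
next_char = character at position 4 + 3 = 7 -> 'f'

Best match: offset=3, length=3 (matching 'dfc' starting at position 1)
LZ77 triple: (3, 3, 'f')


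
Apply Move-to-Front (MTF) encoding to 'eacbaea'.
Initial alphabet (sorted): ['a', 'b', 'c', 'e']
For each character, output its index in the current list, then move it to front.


MTF encoding:
'e': index 3 in ['a', 'b', 'c', 'e'] -> ['e', 'a', 'b', 'c']
'a': index 1 in ['e', 'a', 'b', 'c'] -> ['a', 'e', 'b', 'c']
'c': index 3 in ['a', 'e', 'b', 'c'] -> ['c', 'a', 'e', 'b']
'b': index 3 in ['c', 'a', 'e', 'b'] -> ['b', 'c', 'a', 'e']
'a': index 2 in ['b', 'c', 'a', 'e'] -> ['a', 'b', 'c', 'e']
'e': index 3 in ['a', 'b', 'c', 'e'] -> ['e', 'a', 'b', 'c']
'a': index 1 in ['e', 'a', 'b', 'c'] -> ['a', 'e', 'b', 'c']


Output: [3, 1, 3, 3, 2, 3, 1]


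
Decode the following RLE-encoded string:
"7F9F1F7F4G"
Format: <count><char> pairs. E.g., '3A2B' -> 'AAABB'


Expanding each <count><char> pair:
  7F -> 'FFFFFFF'
  9F -> 'FFFFFFFFF'
  1F -> 'F'
  7F -> 'FFFFFFF'
  4G -> 'GGGG'

Decoded = FFFFFFFFFFFFFFFFFFFFFFFFGGGG


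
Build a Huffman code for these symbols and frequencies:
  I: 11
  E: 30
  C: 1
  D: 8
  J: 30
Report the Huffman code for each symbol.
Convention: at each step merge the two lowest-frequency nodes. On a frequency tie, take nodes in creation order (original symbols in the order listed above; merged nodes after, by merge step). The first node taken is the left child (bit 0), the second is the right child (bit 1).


Huffman tree construction:
Step 1: Merge C(1) + D(8) = 9
Step 2: Merge (C+D)(9) + I(11) = 20
Step 3: Merge ((C+D)+I)(20) + E(30) = 50
Step 4: Merge J(30) + (((C+D)+I)+E)(50) = 80
Read each symbol's code off the tree from the root (left child = 0, right child = 1).

Codes:
  I: 101 (length 3)
  E: 11 (length 2)
  C: 1000 (length 4)
  D: 1001 (length 4)
  J: 0 (length 1)
Average code length: 159/80 = 1.9875 bits/symbol


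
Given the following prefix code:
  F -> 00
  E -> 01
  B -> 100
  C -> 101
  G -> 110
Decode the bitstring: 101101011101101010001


Decoding step by step:
Bits 101 -> C
Bits 101 -> C
Bits 01 -> E
Bits 110 -> G
Bits 110 -> G
Bits 101 -> C
Bits 00 -> F
Bits 01 -> E


Decoded message: CCEGGCFE


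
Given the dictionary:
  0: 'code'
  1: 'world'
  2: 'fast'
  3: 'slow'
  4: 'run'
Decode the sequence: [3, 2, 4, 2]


Look up each index in the dictionary:
  3 -> 'slow'
  2 -> 'fast'
  4 -> 'run'
  2 -> 'fast'

Decoded: "slow fast run fast"


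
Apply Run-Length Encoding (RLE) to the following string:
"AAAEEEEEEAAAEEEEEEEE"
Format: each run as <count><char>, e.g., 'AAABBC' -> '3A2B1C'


Scanning runs left to right:
  i=0: run of 'A' x 3 -> '3A'
  i=3: run of 'E' x 6 -> '6E'
  i=9: run of 'A' x 3 -> '3A'
  i=12: run of 'E' x 8 -> '8E'

RLE = 3A6E3A8E


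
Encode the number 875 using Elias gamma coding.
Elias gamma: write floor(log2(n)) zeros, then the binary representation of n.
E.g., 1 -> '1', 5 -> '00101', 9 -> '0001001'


num_bits = floor(log2(875)) + 1 = 10
leading_zeros = num_bits - 1 = 9
binary(875) = 1101101011

Elias gamma(875) = '000000000' + '1101101011' = 0000000001101101011 (19 bits)


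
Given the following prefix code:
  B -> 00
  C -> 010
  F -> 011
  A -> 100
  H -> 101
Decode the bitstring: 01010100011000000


Decoding step by step:
Bits 010 -> C
Bits 101 -> H
Bits 00 -> B
Bits 011 -> F
Bits 00 -> B
Bits 00 -> B
Bits 00 -> B


Decoded message: CHBFBBB


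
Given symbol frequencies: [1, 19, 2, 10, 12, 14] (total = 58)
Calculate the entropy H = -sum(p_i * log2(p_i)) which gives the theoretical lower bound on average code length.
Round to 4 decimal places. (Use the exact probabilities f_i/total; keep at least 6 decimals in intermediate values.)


Per-symbol terms -p_i * log2(p_i) with p_i = f_i/58:
  p = 1/58 = 0.017241: log2(p) = -5.857981, -p*log2(p) = 0.101000
  p = 19/58 = 0.327586: log2(p) = -1.610053, -p*log2(p) = 0.527431
  p = 2/58 = 0.034483: log2(p) = -4.857981, -p*log2(p) = 0.167517
  p = 10/58 = 0.172414: log2(p) = -2.536053, -p*log2(p) = 0.437251
  p = 12/58 = 0.206897: log2(p) = -2.273018, -p*log2(p) = 0.470280
  p = 14/58 = 0.241379: log2(p) = -2.050626, -p*log2(p) = 0.494979
H = 0.101000 + 0.527431 + 0.167517 + 0.437251 + 0.470280 + 0.494979 = 2.198458

H = 2.1985 bits/symbol


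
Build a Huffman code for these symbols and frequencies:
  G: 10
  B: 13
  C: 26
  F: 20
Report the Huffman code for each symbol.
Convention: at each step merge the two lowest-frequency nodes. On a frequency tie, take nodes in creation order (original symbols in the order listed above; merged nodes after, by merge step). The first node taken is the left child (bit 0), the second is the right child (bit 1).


Huffman tree construction:
Step 1: Merge G(10) + B(13) = 23
Step 2: Merge F(20) + (G+B)(23) = 43
Step 3: Merge C(26) + (F+(G+B))(43) = 69
Read each symbol's code off the tree from the root (left child = 0, right child = 1).

Codes:
  G: 110 (length 3)
  B: 111 (length 3)
  C: 0 (length 1)
  F: 10 (length 2)
Average code length: 135/69 = 1.9565 bits/symbol


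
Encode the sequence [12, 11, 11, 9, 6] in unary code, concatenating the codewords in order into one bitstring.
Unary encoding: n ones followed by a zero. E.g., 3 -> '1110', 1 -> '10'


Encode each number as n ones followed by a terminating 0:
  12 -> 1111111111110 (13 bits)
  11 -> 111111111110 (12 bits)
  11 -> 111111111110 (12 bits)
  9 -> 1111111110 (10 bits)
  6 -> 1111110 (7 bits)
Total length = 13 + 12 + 12 + 10 + 7 = 54 bits.

Unary([12, 11, 11, 9, 6]) = 111111111111011111111111011111111111011111111101111110 (54 bits)


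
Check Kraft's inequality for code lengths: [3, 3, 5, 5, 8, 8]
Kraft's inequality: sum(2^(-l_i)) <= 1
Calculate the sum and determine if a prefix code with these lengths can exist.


Sum = 2^(-3) + 2^(-3) + 2^(-5) + 2^(-5) + 2^(-8) + 2^(-8)
    = 0.125 + 0.125 + 0.03125 + 0.03125 + 0.00390625 + 0.00390625
    = 82/256 = 0.3203125
Since 0.3203125 <= 1, Kraft's inequality IS satisfied.
A prefix code with these lengths CAN exist.

Kraft sum = 0.3203125. Satisfied.


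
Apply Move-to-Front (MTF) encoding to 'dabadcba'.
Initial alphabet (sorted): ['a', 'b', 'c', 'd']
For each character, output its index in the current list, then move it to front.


MTF encoding:
'd': index 3 in ['a', 'b', 'c', 'd'] -> ['d', 'a', 'b', 'c']
'a': index 1 in ['d', 'a', 'b', 'c'] -> ['a', 'd', 'b', 'c']
'b': index 2 in ['a', 'd', 'b', 'c'] -> ['b', 'a', 'd', 'c']
'a': index 1 in ['b', 'a', 'd', 'c'] -> ['a', 'b', 'd', 'c']
'd': index 2 in ['a', 'b', 'd', 'c'] -> ['d', 'a', 'b', 'c']
'c': index 3 in ['d', 'a', 'b', 'c'] -> ['c', 'd', 'a', 'b']
'b': index 3 in ['c', 'd', 'a', 'b'] -> ['b', 'c', 'd', 'a']
'a': index 3 in ['b', 'c', 'd', 'a'] -> ['a', 'b', 'c', 'd']


Output: [3, 1, 2, 1, 2, 3, 3, 3]


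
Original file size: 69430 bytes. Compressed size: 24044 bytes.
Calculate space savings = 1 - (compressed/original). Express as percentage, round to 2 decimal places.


ratio = compressed/original = 24044/69430 = 0.346306
savings = 1 - ratio = 1 - 0.346306 = 0.653694
as a percentage: 0.653694 * 100 = 65.37%

Space savings = 1 - 24044/69430 = 65.37%


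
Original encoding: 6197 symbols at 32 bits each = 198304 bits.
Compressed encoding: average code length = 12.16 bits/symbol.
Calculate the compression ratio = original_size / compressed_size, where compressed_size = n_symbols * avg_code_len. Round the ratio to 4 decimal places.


original_size = n_symbols * orig_bits = 6197 * 32 = 198304 bits
compressed_size = n_symbols * avg_code_len = 6197 * 12.16 = 75355.52 bits
ratio = original_size / compressed_size = 198304 / 75355.52 = 2.6316

Compression ratio = 2.6316


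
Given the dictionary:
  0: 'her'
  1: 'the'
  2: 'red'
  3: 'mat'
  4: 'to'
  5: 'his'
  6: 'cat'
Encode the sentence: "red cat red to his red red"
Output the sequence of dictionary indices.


Look up each word in the dictionary:
  'red' -> 2
  'cat' -> 6
  'red' -> 2
  'to' -> 4
  'his' -> 5
  'red' -> 2
  'red' -> 2

Encoded: [2, 6, 2, 4, 5, 2, 2]


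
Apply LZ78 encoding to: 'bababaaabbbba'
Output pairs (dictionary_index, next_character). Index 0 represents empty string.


LZ78 encoding steps:
Dictionary: {0: ''}
Step 1: w='' (idx 0), next='b' -> output (0, 'b'), add 'b' as idx 1
Step 2: w='' (idx 0), next='a' -> output (0, 'a'), add 'a' as idx 2
Step 3: w='b' (idx 1), next='a' -> output (1, 'a'), add 'ba' as idx 3
Step 4: w='ba' (idx 3), next='a' -> output (3, 'a'), add 'baa' as idx 4
Step 5: w='a' (idx 2), next='b' -> output (2, 'b'), add 'ab' as idx 5
Step 6: w='b' (idx 1), next='b' -> output (1, 'b'), add 'bb' as idx 6
Step 7: w='ba' (idx 3), end of input -> output (3, '')


Encoded: [(0, 'b'), (0, 'a'), (1, 'a'), (3, 'a'), (2, 'b'), (1, 'b'), (3, '')]


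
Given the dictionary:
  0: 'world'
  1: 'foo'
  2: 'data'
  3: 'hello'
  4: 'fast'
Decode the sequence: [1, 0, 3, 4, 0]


Look up each index in the dictionary:
  1 -> 'foo'
  0 -> 'world'
  3 -> 'hello'
  4 -> 'fast'
  0 -> 'world'

Decoded: "foo world hello fast world"


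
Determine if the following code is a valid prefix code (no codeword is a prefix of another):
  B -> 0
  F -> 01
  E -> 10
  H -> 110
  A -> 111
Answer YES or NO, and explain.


Checking each pair (does one codeword prefix another?):
  B='0' vs F='01': prefix -- VIOLATION

NO -- this is NOT a valid prefix code. B (0) is a prefix of F (01).


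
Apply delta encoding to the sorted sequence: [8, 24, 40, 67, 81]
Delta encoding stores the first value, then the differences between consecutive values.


First value: 8
Deltas:
  24 - 8 = 16
  40 - 24 = 16
  67 - 40 = 27
  81 - 67 = 14


Delta encoded: [8, 16, 16, 27, 14]


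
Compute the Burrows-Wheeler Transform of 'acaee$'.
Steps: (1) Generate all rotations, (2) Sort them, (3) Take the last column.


Rotations (sorted):
  0: $acaee -> last char: e
  1: acaee$ -> last char: $
  2: aee$ac -> last char: c
  3: caee$a -> last char: a
  4: e$acae -> last char: e
  5: ee$aca -> last char: a


BWT = e$caea


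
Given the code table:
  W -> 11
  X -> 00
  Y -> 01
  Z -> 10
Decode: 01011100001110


Decoding:
01 -> Y
01 -> Y
11 -> W
00 -> X
00 -> X
11 -> W
10 -> Z


Result: YYWXXWZ


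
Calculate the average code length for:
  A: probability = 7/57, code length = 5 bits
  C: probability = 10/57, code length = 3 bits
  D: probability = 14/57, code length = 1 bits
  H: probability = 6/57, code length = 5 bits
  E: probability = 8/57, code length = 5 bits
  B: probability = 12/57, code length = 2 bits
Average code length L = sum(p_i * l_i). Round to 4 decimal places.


Weighted contributions p_i * l_i:
  A: (7/57) * 5 = 35/57
  C: (10/57) * 3 = 30/57
  D: (14/57) * 1 = 14/57
  H: (6/57) * 5 = 30/57
  E: (8/57) * 5 = 40/57
  B: (12/57) * 2 = 24/57
Sum = (35 + 30 + 14 + 30 + 40 + 24)/57 = 173/57

L = 173/57 = 3.0351 bits/symbol


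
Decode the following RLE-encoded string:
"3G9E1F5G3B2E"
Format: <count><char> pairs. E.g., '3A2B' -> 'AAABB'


Expanding each <count><char> pair:
  3G -> 'GGG'
  9E -> 'EEEEEEEEE'
  1F -> 'F'
  5G -> 'GGGGG'
  3B -> 'BBB'
  2E -> 'EE'

Decoded = GGGEEEEEEEEEFGGGGGBBBEE


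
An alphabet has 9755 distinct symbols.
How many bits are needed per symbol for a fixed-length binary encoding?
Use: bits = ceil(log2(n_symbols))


log2(9755) = 13.2519
Bracket: 2^13 = 8192 < 9755 <= 2^14 = 16384
So ceil(log2(9755)) = 14

bits = ceil(log2(9755)) = ceil(13.2519) = 14 bits


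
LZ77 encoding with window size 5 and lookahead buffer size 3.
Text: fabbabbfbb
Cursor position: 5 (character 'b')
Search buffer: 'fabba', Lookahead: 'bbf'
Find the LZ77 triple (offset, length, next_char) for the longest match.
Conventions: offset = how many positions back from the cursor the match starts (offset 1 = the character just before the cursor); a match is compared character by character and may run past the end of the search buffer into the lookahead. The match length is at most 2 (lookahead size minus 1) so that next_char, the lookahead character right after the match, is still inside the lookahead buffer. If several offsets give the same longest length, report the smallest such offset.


Try each offset into the search buffer:
  offset=1 (pos 4, char 'a'): match length 0
  offset=2 (pos 3, char 'b'): match length 1
  offset=3 (pos 2, char 'b'): match length 2
  offset=4 (pos 1, char 'a'): match length 0
  offset=5 (pos 0, char 'f'): match length 0
Longest match has length 2 at offset 3.
next_char = character at position 5 + 2 = 7 -> 'f'

Best match: offset=3, length=2 (matching 'bb' starting at position 2)
LZ77 triple: (3, 2, 'f')


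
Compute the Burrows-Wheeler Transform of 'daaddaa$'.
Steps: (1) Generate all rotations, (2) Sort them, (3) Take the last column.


Rotations (sorted):
  0: $daaddaa -> last char: a
  1: a$daadda -> last char: a
  2: aa$daadd -> last char: d
  3: aaddaa$d -> last char: d
  4: addaa$da -> last char: a
  5: daa$daad -> last char: d
  6: daaddaa$ -> last char: $
  7: ddaa$daa -> last char: a


BWT = aaddad$a


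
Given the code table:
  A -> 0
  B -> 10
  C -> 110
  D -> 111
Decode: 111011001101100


Decoding:
111 -> D
0 -> A
110 -> C
0 -> A
110 -> C
110 -> C
0 -> A


Result: DACACCA


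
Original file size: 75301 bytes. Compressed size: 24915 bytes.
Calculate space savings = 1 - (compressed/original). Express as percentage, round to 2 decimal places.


ratio = compressed/original = 24915/75301 = 0.330872
savings = 1 - ratio = 1 - 0.330872 = 0.669128
as a percentage: 0.669128 * 100 = 66.91%

Space savings = 1 - 24915/75301 = 66.91%


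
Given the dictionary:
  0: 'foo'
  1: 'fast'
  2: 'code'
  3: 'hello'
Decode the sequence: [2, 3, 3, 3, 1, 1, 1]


Look up each index in the dictionary:
  2 -> 'code'
  3 -> 'hello'
  3 -> 'hello'
  3 -> 'hello'
  1 -> 'fast'
  1 -> 'fast'
  1 -> 'fast'

Decoded: "code hello hello hello fast fast fast"


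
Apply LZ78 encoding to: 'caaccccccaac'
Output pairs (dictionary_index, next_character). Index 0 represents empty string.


LZ78 encoding steps:
Dictionary: {0: ''}
Step 1: w='' (idx 0), next='c' -> output (0, 'c'), add 'c' as idx 1
Step 2: w='' (idx 0), next='a' -> output (0, 'a'), add 'a' as idx 2
Step 3: w='a' (idx 2), next='c' -> output (2, 'c'), add 'ac' as idx 3
Step 4: w='c' (idx 1), next='c' -> output (1, 'c'), add 'cc' as idx 4
Step 5: w='cc' (idx 4), next='c' -> output (4, 'c'), add 'ccc' as idx 5
Step 6: w='a' (idx 2), next='a' -> output (2, 'a'), add 'aa' as idx 6
Step 7: w='c' (idx 1), end of input -> output (1, '')


Encoded: [(0, 'c'), (0, 'a'), (2, 'c'), (1, 'c'), (4, 'c'), (2, 'a'), (1, '')]


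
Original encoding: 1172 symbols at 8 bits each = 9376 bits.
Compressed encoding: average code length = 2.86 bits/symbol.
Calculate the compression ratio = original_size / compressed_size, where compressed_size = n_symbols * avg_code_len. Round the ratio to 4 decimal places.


original_size = n_symbols * orig_bits = 1172 * 8 = 9376 bits
compressed_size = n_symbols * avg_code_len = 1172 * 2.86 = 3351.92 bits
ratio = original_size / compressed_size = 9376 / 3351.92 = 2.7972

Compression ratio = 2.7972


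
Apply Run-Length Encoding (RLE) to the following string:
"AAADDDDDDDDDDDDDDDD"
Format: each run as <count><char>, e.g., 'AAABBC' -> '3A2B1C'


Scanning runs left to right:
  i=0: run of 'A' x 3 -> '3A'
  i=3: run of 'D' x 16 -> '16D'

RLE = 3A16D


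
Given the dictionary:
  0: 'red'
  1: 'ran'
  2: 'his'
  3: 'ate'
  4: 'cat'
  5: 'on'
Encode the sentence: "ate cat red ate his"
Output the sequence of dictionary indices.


Look up each word in the dictionary:
  'ate' -> 3
  'cat' -> 4
  'red' -> 0
  'ate' -> 3
  'his' -> 2

Encoded: [3, 4, 0, 3, 2]


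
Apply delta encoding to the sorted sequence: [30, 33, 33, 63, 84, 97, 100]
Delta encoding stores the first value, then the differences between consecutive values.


First value: 30
Deltas:
  33 - 30 = 3
  33 - 33 = 0
  63 - 33 = 30
  84 - 63 = 21
  97 - 84 = 13
  100 - 97 = 3


Delta encoded: [30, 3, 0, 30, 21, 13, 3]


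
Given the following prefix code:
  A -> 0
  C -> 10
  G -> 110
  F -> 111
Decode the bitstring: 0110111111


Decoding step by step:
Bits 0 -> A
Bits 110 -> G
Bits 111 -> F
Bits 111 -> F


Decoded message: AGFF


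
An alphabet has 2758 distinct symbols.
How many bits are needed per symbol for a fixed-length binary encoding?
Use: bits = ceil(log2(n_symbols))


log2(2758) = 11.4294
Bracket: 2^11 = 2048 < 2758 <= 2^12 = 4096
So ceil(log2(2758)) = 12

bits = ceil(log2(2758)) = ceil(11.4294) = 12 bits


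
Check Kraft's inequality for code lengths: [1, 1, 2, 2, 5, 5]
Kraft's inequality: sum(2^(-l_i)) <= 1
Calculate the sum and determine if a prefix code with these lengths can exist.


Sum = 2^(-1) + 2^(-1) + 2^(-2) + 2^(-2) + 2^(-5) + 2^(-5)
    = 0.5 + 0.5 + 0.25 + 0.25 + 0.03125 + 0.03125
    = 50/32 = 1.5625
Since 1.5625 > 1, Kraft's inequality is NOT satisfied.
A prefix code with these lengths CANNOT exist.

Kraft sum = 1.5625. Not satisfied.


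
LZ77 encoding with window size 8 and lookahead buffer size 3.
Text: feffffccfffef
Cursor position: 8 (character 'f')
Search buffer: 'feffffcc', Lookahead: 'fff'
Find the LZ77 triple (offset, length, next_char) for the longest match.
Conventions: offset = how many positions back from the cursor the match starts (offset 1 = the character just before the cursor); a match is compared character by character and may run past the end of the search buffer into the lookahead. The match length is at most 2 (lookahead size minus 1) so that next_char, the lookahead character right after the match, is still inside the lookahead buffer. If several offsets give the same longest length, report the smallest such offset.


Try each offset into the search buffer:
  offset=1 (pos 7, char 'c'): match length 0
  offset=2 (pos 6, char 'c'): match length 0
  offset=3 (pos 5, char 'f'): match length 1
  offset=4 (pos 4, char 'f'): match length 2
  offset=5 (pos 3, char 'f'): match length 2
  offset=6 (pos 2, char 'f'): match length 2
  offset=7 (pos 1, char 'e'): match length 0
  offset=8 (pos 0, char 'f'): match length 1
Longest match has length 2, found at offsets 4, 5, 6; take the smallest, offset 4.
next_char = character at position 8 + 2 = 10 -> 'f'

Best match: offset=4, length=2 (matching 'ff' starting at position 4)
LZ77 triple: (4, 2, 'f')


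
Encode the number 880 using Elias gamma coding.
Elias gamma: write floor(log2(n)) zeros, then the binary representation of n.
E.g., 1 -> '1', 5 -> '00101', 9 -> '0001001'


num_bits = floor(log2(880)) + 1 = 10
leading_zeros = num_bits - 1 = 9
binary(880) = 1101110000

Elias gamma(880) = '000000000' + '1101110000' = 0000000001101110000 (19 bits)


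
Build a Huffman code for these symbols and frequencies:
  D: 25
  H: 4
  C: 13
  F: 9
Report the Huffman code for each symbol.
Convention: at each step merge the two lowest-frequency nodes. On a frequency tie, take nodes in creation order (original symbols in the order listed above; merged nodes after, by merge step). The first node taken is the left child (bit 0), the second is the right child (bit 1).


Huffman tree construction:
Step 1: Merge H(4) + F(9) = 13
Step 2: Merge C(13) + (H+F)(13) = 26
Step 3: Merge D(25) + (C+(H+F))(26) = 51
Read each symbol's code off the tree from the root (left child = 0, right child = 1).

Codes:
  D: 0 (length 1)
  H: 110 (length 3)
  C: 10 (length 2)
  F: 111 (length 3)
Average code length: 90/51 = 1.7647 bits/symbol


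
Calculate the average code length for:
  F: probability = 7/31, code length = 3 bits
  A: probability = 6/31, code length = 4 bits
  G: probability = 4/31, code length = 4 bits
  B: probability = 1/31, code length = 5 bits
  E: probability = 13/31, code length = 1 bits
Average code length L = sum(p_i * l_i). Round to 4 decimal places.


Weighted contributions p_i * l_i:
  F: (7/31) * 3 = 21/31
  A: (6/31) * 4 = 24/31
  G: (4/31) * 4 = 16/31
  B: (1/31) * 5 = 5/31
  E: (13/31) * 1 = 13/31
Sum = (21 + 24 + 16 + 5 + 13)/31 = 79/31

L = 79/31 = 2.5484 bits/symbol


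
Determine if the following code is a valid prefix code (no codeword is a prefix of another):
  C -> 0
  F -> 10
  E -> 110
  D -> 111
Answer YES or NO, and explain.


Checking each pair (does one codeword prefix another?):
  C='0' vs F='10': no prefix
  C='0' vs E='110': no prefix
  C='0' vs D='111': no prefix
  F='10' vs C='0': no prefix
  F='10' vs E='110': no prefix
  F='10' vs D='111': no prefix
  E='110' vs C='0': no prefix
  E='110' vs F='10': no prefix
  E='110' vs D='111': no prefix
  D='111' vs C='0': no prefix
  D='111' vs F='10': no prefix
  D='111' vs E='110': no prefix
No violation found over all pairs.

YES -- this is a valid prefix code. No codeword is a prefix of any other codeword.


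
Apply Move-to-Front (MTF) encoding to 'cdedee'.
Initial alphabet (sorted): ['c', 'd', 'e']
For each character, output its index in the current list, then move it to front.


MTF encoding:
'c': index 0 in ['c', 'd', 'e'] -> ['c', 'd', 'e']
'd': index 1 in ['c', 'd', 'e'] -> ['d', 'c', 'e']
'e': index 2 in ['d', 'c', 'e'] -> ['e', 'd', 'c']
'd': index 1 in ['e', 'd', 'c'] -> ['d', 'e', 'c']
'e': index 1 in ['d', 'e', 'c'] -> ['e', 'd', 'c']
'e': index 0 in ['e', 'd', 'c'] -> ['e', 'd', 'c']


Output: [0, 1, 2, 1, 1, 0]


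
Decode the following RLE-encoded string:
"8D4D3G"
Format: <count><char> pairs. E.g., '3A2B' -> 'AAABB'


Expanding each <count><char> pair:
  8D -> 'DDDDDDDD'
  4D -> 'DDDD'
  3G -> 'GGG'

Decoded = DDDDDDDDDDDDGGG


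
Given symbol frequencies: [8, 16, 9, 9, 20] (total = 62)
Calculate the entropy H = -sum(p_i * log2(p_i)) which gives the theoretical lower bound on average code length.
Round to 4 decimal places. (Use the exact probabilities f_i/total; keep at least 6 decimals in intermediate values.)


Per-symbol terms -p_i * log2(p_i) with p_i = f_i/62:
  p = 8/62 = 0.129032: log2(p) = -2.954196, -p*log2(p) = 0.381187
  p = 16/62 = 0.258065: log2(p) = -1.954196, -p*log2(p) = 0.504309
  p = 9/62 = 0.145161: log2(p) = -2.784271, -p*log2(p) = 0.404168
  p = 9/62 = 0.145161: log2(p) = -2.784271, -p*log2(p) = 0.404168
  p = 20/62 = 0.322581: log2(p) = -1.632268, -p*log2(p) = 0.526538
H = 0.381187 + 0.504309 + 0.404168 + 0.404168 + 0.526538 = 2.220370

H = 2.2204 bits/symbol
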